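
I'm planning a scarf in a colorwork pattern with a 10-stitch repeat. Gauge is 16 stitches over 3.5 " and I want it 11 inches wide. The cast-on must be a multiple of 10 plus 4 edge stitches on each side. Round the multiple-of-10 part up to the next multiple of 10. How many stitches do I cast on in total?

16 / 3.5 = 4.571 sts per inch.
11 × 4.571 = 50.29 sts.
Less 8 edge sts → 42.29 for the repeat.
Next multiple of 10: 50.
Add back 8 edge sts → 58.

Cast on 58 stitches.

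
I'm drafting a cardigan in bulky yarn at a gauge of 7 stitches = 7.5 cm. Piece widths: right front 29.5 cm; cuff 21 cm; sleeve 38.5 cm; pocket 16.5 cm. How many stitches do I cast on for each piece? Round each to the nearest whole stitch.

right front 28; cuff 20; sleeve 36; pocket 15.

Rate = 7/7.5 = 0.933 sts per cm.
right front: 29.5 × 0.933 = 27.53 → 28.
cuff: 21 × 0.933 = 19.60 → 20.
sleeve: 38.5 × 0.933 = 35.93 → 36.
pocket: 16.5 × 0.933 = 15.40 → 15.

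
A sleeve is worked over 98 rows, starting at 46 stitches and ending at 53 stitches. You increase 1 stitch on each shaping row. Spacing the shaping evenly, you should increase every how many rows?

Increase every 14th row.

Stitches to add: |53 − 46| = 7.
Shaping rows needed: 7 / 1 = 7.
98 rows / 7 = every 14 rows.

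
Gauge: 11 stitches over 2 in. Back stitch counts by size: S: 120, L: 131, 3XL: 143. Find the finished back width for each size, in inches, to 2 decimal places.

S 21.82 inches; L 23.82 inches; 3XL 26.00 inches.

11/2 = 5.5 sts per in.
S: 120 / 5.5 = 21.818 → 21.82 in.
L: 131 / 5.5 = 23.818 → 23.82 in.
3XL: 143 / 5.5 = 26.000 → 26.00 in.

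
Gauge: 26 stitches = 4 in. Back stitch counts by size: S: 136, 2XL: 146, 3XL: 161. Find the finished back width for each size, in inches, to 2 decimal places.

S 20.92 inches; 2XL 22.46 inches; 3XL 24.77 inches.

26/4 = 6.5 sts per in.
S: 136 / 6.5 = 20.923 → 20.92 in.
2XL: 146 / 6.5 = 22.462 → 22.46 in.
3XL: 161 / 6.5 = 24.769 → 24.77 in.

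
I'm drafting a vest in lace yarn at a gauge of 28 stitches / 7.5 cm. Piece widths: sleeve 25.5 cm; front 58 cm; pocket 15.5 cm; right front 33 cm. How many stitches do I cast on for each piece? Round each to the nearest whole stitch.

sleeve 95; front 217; pocket 58; right front 123.

Rate = 28/7.5 = 3.733 sts per cm.
sleeve: 25.5 × 3.733 = 95.20 → 95.
front: 58 × 3.733 = 216.53 → 217.
pocket: 15.5 × 3.733 = 57.87 → 58.
right front: 33 × 3.733 = 123.20 → 123.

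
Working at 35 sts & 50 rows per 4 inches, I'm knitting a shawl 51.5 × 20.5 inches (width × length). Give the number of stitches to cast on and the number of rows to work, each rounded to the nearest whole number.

Stitch gauge = 35/4 = 8.75 sts/in; 51.5 × 8.75 = 450.62 → 451 sts.
Row gauge = 50/4 = 12.5 rows/in; 20.5 × 12.5 = 256.25 → 256 rows.

Cast on 451 stitches and work 256 rows.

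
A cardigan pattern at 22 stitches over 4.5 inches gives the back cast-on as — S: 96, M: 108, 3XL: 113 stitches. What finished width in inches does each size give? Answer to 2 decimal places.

S 19.64 inches; M 22.09 inches; 3XL 23.11 inches.

22/4.5 = 4.889 sts per in.
S: 96 / 4.889 = 19.636 → 19.64 in.
M: 108 / 4.889 = 22.091 → 22.09 in.
3XL: 113 / 4.889 = 23.114 → 23.11 in.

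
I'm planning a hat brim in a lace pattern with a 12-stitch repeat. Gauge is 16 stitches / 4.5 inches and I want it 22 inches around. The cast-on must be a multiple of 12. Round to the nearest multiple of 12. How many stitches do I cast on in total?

84 stitches.

16 / 4.5 = 3.556 sts per inch.
22 × 3.556 = 78.22 sts.
Nearest multiple of 12: 84.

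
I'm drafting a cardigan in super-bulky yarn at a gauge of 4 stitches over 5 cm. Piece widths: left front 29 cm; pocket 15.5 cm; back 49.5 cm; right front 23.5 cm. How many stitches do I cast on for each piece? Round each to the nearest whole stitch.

Rate = 4/5 = 0.8 sts per cm.
left front: 29 × 0.8 = 23.20 → 23.
pocket: 15.5 × 0.8 = 12.40 → 12.
back: 49.5 × 0.8 = 39.60 → 40.
right front: 23.5 × 0.8 = 18.80 → 19.

left front 23; pocket 12; back 40; right front 19.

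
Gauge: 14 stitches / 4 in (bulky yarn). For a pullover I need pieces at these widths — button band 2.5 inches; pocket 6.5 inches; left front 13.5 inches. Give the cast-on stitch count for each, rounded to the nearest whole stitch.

button band 9; pocket 23; left front 47.

Rate = 14/4 = 3.5 sts per in.
button band: 2.5 × 3.5 = 8.75 → 9.
pocket: 6.5 × 3.5 = 22.75 → 23.
left front: 13.5 × 3.5 = 47.25 → 47.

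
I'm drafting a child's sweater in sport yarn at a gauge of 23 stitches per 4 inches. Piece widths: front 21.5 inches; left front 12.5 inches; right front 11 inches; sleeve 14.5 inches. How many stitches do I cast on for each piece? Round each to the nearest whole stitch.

Rate = 23/4 = 5.75 sts per in.
front: 21.5 × 5.75 = 123.62 → 124.
left front: 12.5 × 5.75 = 71.88 → 72.
right front: 11 × 5.75 = 63.25 → 63.
sleeve: 14.5 × 5.75 = 83.38 → 83.

front 124; left front 72; right front 63; sleeve 83.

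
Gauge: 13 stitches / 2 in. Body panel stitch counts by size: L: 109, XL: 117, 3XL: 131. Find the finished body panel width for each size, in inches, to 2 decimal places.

13/2 = 6.5 sts per in.
L: 109 / 6.5 = 16.769 → 16.77 in.
XL: 117 / 6.5 = 18.000 → 18.00 in.
3XL: 131 / 6.5 = 20.154 → 20.15 in.

L 16.77 inches; XL 18.00 inches; 3XL 20.15 inches.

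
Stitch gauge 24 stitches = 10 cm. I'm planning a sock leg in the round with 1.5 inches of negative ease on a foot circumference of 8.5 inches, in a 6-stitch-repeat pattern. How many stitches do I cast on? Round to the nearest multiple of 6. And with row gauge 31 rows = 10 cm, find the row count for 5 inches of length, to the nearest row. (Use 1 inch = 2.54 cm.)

Finished = 8.5 − 1.5 = 7 inches.
7 inches × 2.54 = 17.78 cm.
24/10 = 2.4 sts per cm; 17.78 × 2.4 = 42.67 sts.
Nearest multiple of 6 → 42.
5 inches = 12.70 cm; × 3.1 = 39.37 → 39 rows.

Cast on 42 stitches; work 39 rows.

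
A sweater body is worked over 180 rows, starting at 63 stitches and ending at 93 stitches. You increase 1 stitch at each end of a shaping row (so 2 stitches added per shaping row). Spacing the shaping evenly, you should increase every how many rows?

Increase every 12th row.

Stitches to add: |93 − 63| = 30.
Shaping rows needed: 30 / 2 = 15.
180 rows / 15 = every 12 rows.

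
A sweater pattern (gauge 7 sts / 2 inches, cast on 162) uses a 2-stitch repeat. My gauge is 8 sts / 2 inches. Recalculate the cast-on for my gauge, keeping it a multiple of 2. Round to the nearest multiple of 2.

162 × 8 / 7 = 185.14.
Nearest multiple of 2: 186.

Cast on 186 stitches.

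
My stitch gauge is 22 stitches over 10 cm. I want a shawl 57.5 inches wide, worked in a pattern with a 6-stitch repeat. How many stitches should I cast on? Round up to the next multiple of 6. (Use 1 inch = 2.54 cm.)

Cast on 324 stitches.

57.5 in = 57.5 × 2.54 = 146.05 cm.
22 / 10 = 2.2 sts/cm.
146.05 × 2.2 = 321.31 sts.
→ 324.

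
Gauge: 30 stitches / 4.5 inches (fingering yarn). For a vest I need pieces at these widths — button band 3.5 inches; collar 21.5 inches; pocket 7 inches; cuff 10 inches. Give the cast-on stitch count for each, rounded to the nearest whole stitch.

button band 23; collar 143; pocket 47; cuff 67.

Rate = 30/4.5 = 6.667 sts per in.
button band: 3.5 × 6.667 = 23.33 → 23.
collar: 21.5 × 6.667 = 143.33 → 143.
pocket: 7 × 6.667 = 46.67 → 47.
cuff: 10 × 6.667 = 66.67 → 67.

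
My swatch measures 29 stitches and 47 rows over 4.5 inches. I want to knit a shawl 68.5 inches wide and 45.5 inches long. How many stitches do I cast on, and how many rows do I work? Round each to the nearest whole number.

Stitch gauge = 29/4.5 = 6.444 sts/in; 68.5 × 6.444 = 441.44 → 441 sts.
Row gauge = 47/4.5 = 10.444 rows/in; 45.5 × 10.444 = 475.22 → 475 rows.

Cast on 441 stitches and work 475 rows.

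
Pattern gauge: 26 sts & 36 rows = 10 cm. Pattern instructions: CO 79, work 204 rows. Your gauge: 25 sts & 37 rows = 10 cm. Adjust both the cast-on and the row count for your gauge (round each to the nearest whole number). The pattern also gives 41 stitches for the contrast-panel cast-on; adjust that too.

Stitches: 79 × 25/26 = 75.96 → 76.
Rows: 204 × 37/36 = 209.67 → 210.
contrast-panel cast-on: 41 × 25/26 = 39.42 → 39.

Cast on 76 stitches; work 210 rows; contrast-panel cast-on 39 stitches.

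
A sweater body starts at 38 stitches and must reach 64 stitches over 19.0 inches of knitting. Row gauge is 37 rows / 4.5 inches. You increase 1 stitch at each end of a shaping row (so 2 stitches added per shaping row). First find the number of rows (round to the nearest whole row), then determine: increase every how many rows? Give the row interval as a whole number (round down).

Rows = 19.0 × 8.222 = 156.2 → 156 rows.
Stitches to add: 26 → 13 shaping rows (at 2 st each).
156 / 13 = 12.00 → every 12 rows.

Increase every 12th row.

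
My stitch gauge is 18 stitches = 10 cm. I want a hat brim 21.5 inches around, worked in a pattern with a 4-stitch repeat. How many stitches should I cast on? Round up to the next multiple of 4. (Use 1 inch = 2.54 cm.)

21.5 in = 21.5 × 2.54 = 54.61 cm.
18 / 10 = 1.8 sts/cm.
54.61 × 1.8 = 98.30 sts.
→ 100.

Cast on 100 stitches.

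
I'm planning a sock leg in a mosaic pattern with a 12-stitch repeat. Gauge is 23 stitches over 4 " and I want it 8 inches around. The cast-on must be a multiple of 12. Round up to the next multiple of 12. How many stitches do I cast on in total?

23 / 4 = 5.75 sts per inch.
8 × 5.75 = 46.00 sts.
Next multiple of 12: 48.

CO 48 sts.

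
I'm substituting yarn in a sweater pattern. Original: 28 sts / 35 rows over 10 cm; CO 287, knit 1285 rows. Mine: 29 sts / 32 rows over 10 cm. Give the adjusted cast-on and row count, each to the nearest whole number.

Stitches: 287 × 29/28 = 297.25 → 297.
Rows: 1285 × 32/35 = 1174.86 → 1175.

Cast on 297 stitches; work 1175 rows.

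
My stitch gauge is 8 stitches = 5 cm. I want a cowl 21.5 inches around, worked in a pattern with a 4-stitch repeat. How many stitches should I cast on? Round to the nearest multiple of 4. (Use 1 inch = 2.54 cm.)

21.5 in = 21.5 × 2.54 = 54.61 cm.
8 / 5 = 1.6 sts/cm.
54.61 × 1.6 = 87.38 sts.
→ 88.

CO 88 sts.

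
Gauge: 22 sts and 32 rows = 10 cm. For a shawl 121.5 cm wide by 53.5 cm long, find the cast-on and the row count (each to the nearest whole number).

Cast on 267 stitches and work 171 rows.

Stitch gauge = 22/10 = 2.2 sts/cm; 121.5 × 2.2 = 267.30 → 267 sts.
Row gauge = 32/10 = 3.2 rows/cm; 53.5 × 3.2 = 171.20 → 171 rows.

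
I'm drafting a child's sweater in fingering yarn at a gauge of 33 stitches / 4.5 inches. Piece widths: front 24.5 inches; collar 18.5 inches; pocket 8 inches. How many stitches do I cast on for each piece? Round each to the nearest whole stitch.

front 180; collar 136; pocket 59.

Rate = 33/4.5 = 7.333 sts per in.
front: 24.5 × 7.333 = 179.67 → 180.
collar: 18.5 × 7.333 = 135.67 → 136.
pocket: 8 × 7.333 = 58.67 → 59.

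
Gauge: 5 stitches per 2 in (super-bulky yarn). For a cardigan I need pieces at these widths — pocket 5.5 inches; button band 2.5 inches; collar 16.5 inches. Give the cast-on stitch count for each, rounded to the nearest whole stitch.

pocket 14; button band 6; collar 41.

Rate = 5/2 = 2.5 sts per in.
pocket: 5.5 × 2.5 = 13.75 → 14.
button band: 2.5 × 2.5 = 6.25 → 6.
collar: 16.5 × 2.5 = 41.25 → 41.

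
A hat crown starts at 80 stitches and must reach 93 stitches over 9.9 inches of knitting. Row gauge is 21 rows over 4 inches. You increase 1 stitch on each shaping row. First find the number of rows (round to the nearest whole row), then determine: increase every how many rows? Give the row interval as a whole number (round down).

Increase every 4th row.

Rows = 9.9 × 5.25 = 52.0 → 52 rows.
Stitches to add: 13 → 13 shaping rows (at 1 st each).
52 / 13 = 4.00 → every 4 rows.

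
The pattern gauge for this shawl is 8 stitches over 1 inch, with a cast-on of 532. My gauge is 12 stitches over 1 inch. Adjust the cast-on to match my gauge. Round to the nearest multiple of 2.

Scale factor = 12 / 8 = 1.500.
532 × 12 / 8 = 798.00 sts.

CO 798 sts.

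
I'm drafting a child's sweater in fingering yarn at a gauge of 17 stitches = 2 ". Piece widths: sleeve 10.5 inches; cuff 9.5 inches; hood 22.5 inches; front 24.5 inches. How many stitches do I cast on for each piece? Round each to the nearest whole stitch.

Rate = 17/2 = 8.5 sts per in.
sleeve: 10.5 × 8.5 = 89.25 → 89.
cuff: 9.5 × 8.5 = 80.75 → 81.
hood: 22.5 × 8.5 = 191.25 → 191.
front: 24.5 × 8.5 = 208.25 → 208.

sleeve 89; cuff 81; hood 191; front 208.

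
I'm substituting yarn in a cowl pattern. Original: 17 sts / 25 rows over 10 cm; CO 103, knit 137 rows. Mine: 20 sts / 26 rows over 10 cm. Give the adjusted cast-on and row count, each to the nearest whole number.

Cast on 121 stitches; work 142 rows.

Stitches: 103 × 20/17 = 121.18 → 121.
Rows: 137 × 26/25 = 142.48 → 142.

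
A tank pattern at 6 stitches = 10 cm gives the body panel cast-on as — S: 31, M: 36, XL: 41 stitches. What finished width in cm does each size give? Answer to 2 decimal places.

S 51.67 cm; M 60.00 cm; XL 68.33 cm.

6/10 = 0.6 sts per cm.
S: 31 / 0.6 = 51.667 → 51.67 cm.
M: 36 / 0.6 = 60.000 → 60.00 cm.
XL: 41 / 0.6 = 68.333 → 68.33 cm.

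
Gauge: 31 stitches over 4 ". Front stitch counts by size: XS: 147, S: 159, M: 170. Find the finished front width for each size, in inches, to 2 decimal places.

XS 18.97 inches; S 20.52 inches; M 21.94 inches.

31/4 = 7.75 sts per in.
XS: 147 / 7.75 = 18.968 → 18.97 in.
S: 159 / 7.75 = 20.516 → 20.52 in.
M: 170 / 7.75 = 21.935 → 21.94 in.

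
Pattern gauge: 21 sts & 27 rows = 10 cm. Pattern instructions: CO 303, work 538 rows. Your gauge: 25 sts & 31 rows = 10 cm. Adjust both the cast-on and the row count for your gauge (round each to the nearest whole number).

Stitches: 303 × 25/21 = 360.71 → 361.
Rows: 538 × 31/27 = 617.70 → 618.

Cast on 361 stitches; work 618 rows.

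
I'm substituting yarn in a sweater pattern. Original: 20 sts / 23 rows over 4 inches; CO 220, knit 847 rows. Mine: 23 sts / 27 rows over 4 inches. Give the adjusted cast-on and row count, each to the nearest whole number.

Cast on 253 stitches; work 994 rows.

Stitches: 220 × 23/20 = 253.00 → 253.
Rows: 847 × 27/23 = 994.30 → 994.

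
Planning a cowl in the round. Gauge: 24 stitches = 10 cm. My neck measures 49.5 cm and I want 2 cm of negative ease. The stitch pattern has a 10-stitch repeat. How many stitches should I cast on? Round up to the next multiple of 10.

Finished = 49.5 − 2 = 47.5 cm.
24 / 10 = 2.4 sts/cm.
47.5 × 2.4 = 114.00 sts.
Next multiple of 10: 120.

CO 120 sts.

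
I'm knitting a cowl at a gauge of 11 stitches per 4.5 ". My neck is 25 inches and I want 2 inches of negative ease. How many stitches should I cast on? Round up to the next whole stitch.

Finished = 25 − 2 = 23 in.
11 / 4.5 = 2.444 sts per inch.
23.00 × 2.444 = 56.22 sts.
→ 57 sts.

Cast on 57 stitches.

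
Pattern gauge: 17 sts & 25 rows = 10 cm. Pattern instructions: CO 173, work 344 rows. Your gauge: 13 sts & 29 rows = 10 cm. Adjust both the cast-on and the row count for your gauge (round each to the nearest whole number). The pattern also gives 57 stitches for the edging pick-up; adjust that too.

Stitches: 173 × 13/17 = 132.29 → 132.
Rows: 344 × 29/25 = 399.04 → 399.
edging pick-up: 57 × 13/17 = 43.59 → 44.

Cast on 132 stitches; work 399 rows; edging pick-up 44 stitches.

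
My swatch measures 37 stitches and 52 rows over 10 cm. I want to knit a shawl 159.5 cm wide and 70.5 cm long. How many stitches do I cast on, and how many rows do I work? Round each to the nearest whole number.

Stitch gauge = 37/10 = 3.7 sts/cm; 159.5 × 3.7 = 590.15 → 590 sts.
Row gauge = 52/10 = 5.2 rows/cm; 70.5 × 5.2 = 366.60 → 367 rows.

Cast on 590 stitches and work 367 rows.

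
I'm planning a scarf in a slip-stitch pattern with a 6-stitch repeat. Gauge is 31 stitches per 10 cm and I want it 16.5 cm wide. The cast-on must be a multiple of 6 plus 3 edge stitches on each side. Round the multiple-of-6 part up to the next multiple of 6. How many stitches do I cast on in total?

54 stitches.

31 / 10 = 3.1 sts per cm.
16.5 × 3.1 = 51.15 sts.
Less 6 edge sts → 45.15 for the repeat.
Next multiple of 6: 48.
Add back 6 edge sts → 54.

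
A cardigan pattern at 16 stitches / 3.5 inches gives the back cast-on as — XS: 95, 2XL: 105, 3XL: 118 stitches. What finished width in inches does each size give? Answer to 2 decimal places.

16/3.5 = 4.571 sts per in.
XS: 95 / 4.571 = 20.781 → 20.78 in.
2XL: 105 / 4.571 = 22.969 → 22.97 in.
3XL: 118 / 4.571 = 25.812 → 25.81 in.

XS 20.78 inches; 2XL 22.97 inches; 3XL 25.81 inches.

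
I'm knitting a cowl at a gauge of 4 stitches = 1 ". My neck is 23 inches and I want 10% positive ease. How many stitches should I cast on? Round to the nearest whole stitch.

Cast on 101 stitches.

Finished = 23 × 1.10 = 25.30 in.
4 / 1 = 4 sts per inch.
25.30 × 4 = 101.20 sts.
→ 101 sts.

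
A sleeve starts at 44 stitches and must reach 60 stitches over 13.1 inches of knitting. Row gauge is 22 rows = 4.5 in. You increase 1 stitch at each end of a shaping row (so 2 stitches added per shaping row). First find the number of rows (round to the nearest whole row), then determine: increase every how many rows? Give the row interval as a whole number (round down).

Rows = 13.1 × 4.889 = 64.0 → 64 rows.
Stitches to add: 16 → 8 shaping rows (at 2 st each).
64 / 8 = 8.00 → every 8 rows.

Increase every 8th row.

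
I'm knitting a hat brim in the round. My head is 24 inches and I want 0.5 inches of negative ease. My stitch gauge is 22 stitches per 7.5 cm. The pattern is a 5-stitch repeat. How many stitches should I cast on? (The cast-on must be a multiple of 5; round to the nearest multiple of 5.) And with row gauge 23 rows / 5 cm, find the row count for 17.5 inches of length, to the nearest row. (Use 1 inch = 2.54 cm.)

Finished = 24 − 0.5 = 23.5 inches.
23.5 inches × 2.54 = 59.69 cm.
22/7.5 = 2.933 sts per cm; 59.69 × 2.933 = 175.09 sts.
Nearest multiple of 5 → 175.
17.5 inches = 44.45 cm; × 4.6 = 204.47 → 204 rows.

Cast on 175 stitches; work 204 rows.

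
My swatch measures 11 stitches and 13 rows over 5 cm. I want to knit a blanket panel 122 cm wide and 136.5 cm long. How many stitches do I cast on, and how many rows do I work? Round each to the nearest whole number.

Stitch gauge = 11/5 = 2.2 sts/cm; 122 × 2.2 = 268.40 → 268 sts.
Row gauge = 13/5 = 2.6 rows/cm; 136.5 × 2.6 = 354.90 → 355 rows.

Cast on 268 stitches and work 355 rows.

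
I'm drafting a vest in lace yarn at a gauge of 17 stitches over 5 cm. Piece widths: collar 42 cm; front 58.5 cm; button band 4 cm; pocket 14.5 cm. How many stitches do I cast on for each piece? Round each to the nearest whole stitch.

Rate = 17/5 = 3.4 sts per cm.
collar: 42 × 3.4 = 142.80 → 143.
front: 58.5 × 3.4 = 198.90 → 199.
button band: 4 × 3.4 = 13.60 → 14.
pocket: 14.5 × 3.4 = 49.30 → 49.

collar 143; front 199; button band 14; pocket 49.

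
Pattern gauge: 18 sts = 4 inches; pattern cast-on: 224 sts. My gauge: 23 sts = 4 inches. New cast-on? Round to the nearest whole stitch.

Scale factor = 23 / 18 = 1.278.
224 × 23 / 18 = 286.22 sts.
→ 286 sts.

CO 286 sts.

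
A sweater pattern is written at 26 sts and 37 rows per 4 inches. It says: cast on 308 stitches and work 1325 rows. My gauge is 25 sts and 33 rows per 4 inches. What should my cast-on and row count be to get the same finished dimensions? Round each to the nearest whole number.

Stitches: 308 × 25/26 = 296.15 → 296.
Rows: 1325 × 33/37 = 1181.76 → 1182.

Cast on 296 stitches; work 1182 rows.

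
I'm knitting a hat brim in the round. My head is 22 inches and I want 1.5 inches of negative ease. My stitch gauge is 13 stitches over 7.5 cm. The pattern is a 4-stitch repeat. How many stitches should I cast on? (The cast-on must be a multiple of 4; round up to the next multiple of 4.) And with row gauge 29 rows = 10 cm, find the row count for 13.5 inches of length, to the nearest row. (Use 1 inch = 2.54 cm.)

Cast on 92 stitches; work 99 rows.

Finished = 22 − 1.5 = 20.5 inches.
20.5 inches × 2.54 = 52.07 cm.
13/7.5 = 1.733 sts per cm; 52.07 × 1.733 = 90.25 sts.
Next multiple of 4 → 92.
13.5 inches = 34.29 cm; × 2.9 = 99.44 → 99 rows.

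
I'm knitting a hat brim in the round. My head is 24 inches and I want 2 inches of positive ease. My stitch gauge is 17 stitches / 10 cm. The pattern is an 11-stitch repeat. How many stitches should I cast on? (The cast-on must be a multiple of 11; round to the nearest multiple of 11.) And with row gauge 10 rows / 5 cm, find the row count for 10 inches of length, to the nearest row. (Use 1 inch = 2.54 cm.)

Finished = 24 + 2 = 26 inches.
26 inches × 2.54 = 66.04 cm.
17/10 = 1.7 sts per cm; 66.04 × 1.7 = 112.27 sts.
Nearest multiple of 11 → 110.
10 inches = 25.40 cm; × 2 = 50.80 → 51 rows.

Cast on 110 stitches; work 51 rows.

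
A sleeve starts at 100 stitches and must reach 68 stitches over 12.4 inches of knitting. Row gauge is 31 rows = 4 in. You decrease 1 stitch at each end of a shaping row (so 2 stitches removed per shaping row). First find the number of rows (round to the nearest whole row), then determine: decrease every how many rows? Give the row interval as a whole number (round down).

Rows = 12.4 × 7.75 = 96.1 → 96 rows.
Stitches to remove: 32 → 16 shaping rows (at 2 st each).
96 / 16 = 6.00 → every 6 rows.

Decrease every 6th row.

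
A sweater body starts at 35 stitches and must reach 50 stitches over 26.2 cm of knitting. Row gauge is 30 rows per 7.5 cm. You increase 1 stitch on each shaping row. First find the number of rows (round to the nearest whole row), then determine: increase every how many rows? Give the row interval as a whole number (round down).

Rows = 26.2 × 4 = 104.8 → 105 rows.
Stitches to add: 15 → 15 shaping rows (at 1 st each).
105 / 15 = 7.00 → every 7 rows.

Increase every 7th row.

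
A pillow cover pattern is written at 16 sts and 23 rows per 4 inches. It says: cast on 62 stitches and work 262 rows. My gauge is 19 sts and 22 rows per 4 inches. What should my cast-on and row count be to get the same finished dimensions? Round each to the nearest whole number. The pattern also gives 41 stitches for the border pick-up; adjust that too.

Cast on 74 stitches; work 251 rows; border pick-up 49 stitches.

Stitches: 62 × 19/16 = 73.62 → 74.
Rows: 262 × 22/23 = 250.61 → 251.
border pick-up: 41 × 19/16 = 48.69 → 49.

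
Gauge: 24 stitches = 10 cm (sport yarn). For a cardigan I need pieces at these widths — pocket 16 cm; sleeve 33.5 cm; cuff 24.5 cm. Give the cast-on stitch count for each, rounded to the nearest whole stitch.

pocket 38; sleeve 80; cuff 59.

Rate = 24/10 = 2.4 sts per cm.
pocket: 16 × 2.4 = 38.40 → 38.
sleeve: 33.5 × 2.4 = 80.40 → 80.
cuff: 24.5 × 2.4 = 58.80 → 59.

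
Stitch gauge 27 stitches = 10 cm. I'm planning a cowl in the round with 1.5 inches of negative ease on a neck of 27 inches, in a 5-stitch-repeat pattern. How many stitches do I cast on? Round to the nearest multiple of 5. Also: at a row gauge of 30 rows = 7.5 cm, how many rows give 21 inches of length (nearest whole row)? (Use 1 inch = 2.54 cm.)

Cast on 175 stitches; work 213 rows.

Finished = 27 − 1.5 = 25.5 inches.
25.5 inches × 2.54 = 64.77 cm.
27/10 = 2.7 sts per cm; 64.77 × 2.7 = 174.88 sts.
Nearest multiple of 5 → 175.
21 inches = 53.34 cm; × 4 = 213.36 → 213 rows.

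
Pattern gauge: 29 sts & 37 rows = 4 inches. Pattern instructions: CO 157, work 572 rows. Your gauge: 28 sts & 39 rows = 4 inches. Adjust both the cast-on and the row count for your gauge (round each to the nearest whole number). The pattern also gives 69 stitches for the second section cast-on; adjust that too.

Cast on 152 stitches; work 603 rows; second section cast-on 67 stitches.

Stitches: 157 × 28/29 = 151.59 → 152.
Rows: 572 × 39/37 = 602.92 → 603.
second section cast-on: 69 × 28/29 = 66.62 → 67.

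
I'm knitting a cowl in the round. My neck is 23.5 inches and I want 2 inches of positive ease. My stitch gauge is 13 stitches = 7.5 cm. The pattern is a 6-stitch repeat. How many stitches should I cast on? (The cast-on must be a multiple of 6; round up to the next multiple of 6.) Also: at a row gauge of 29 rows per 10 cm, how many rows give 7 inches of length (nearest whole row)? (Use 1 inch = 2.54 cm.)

Finished = 23.5 + 2 = 25.5 inches.
25.5 inches × 2.54 = 64.77 cm.
13/7.5 = 1.733 sts per cm; 64.77 × 1.733 = 112.27 sts.
Next multiple of 6 → 114.
7 inches = 17.78 cm; × 2.9 = 51.56 → 52 rows.

Cast on 114 stitches; work 52 rows.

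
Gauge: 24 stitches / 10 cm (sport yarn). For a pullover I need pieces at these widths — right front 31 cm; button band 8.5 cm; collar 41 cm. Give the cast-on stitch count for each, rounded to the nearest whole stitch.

Rate = 24/10 = 2.4 sts per cm.
right front: 31 × 2.4 = 74.40 → 74.
button band: 8.5 × 2.4 = 20.40 → 20.
collar: 41 × 2.4 = 98.40 → 98.

right front 74; button band 20; collar 98.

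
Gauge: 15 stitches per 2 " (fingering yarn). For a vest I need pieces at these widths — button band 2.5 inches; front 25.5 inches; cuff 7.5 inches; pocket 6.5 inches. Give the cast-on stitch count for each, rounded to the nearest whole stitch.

button band 19; front 191; cuff 56; pocket 49.

Rate = 15/2 = 7.5 sts per in.
button band: 2.5 × 7.5 = 18.75 → 19.
front: 25.5 × 7.5 = 191.25 → 191.
cuff: 7.5 × 7.5 = 56.25 → 56.
pocket: 6.5 × 7.5 = 48.75 → 49.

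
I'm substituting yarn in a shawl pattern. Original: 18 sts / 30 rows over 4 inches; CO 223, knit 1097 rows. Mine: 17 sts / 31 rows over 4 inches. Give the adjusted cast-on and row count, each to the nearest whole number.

Stitches: 223 × 17/18 = 210.61 → 211.
Rows: 1097 × 31/30 = 1133.57 → 1134.

Cast on 211 stitches; work 1134 rows.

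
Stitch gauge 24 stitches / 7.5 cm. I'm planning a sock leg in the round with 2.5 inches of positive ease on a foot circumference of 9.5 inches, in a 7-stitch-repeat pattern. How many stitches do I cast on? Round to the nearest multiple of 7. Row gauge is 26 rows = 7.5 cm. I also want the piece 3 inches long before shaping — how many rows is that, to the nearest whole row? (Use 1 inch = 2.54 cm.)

Finished = 9.5 + 2.5 = 12 inches.
12 inches × 2.54 = 30.48 cm.
24/7.5 = 3.2 sts per cm; 30.48 × 3.2 = 97.54 sts.
Nearest multiple of 7 → 98.
3 inches = 7.62 cm; × 3.467 = 26.42 → 26 rows.

Cast on 98 stitches; work 26 rows.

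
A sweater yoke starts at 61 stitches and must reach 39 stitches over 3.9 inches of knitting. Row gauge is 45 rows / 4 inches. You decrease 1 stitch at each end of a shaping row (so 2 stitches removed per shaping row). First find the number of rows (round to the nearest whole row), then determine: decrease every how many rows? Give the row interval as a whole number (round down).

Rows = 3.9 × 11.25 = 43.9 → 44 rows.
Stitches to remove: 22 → 11 shaping rows (at 2 st each).
44 / 11 = 4.00 → every 4 rows.

Decrease every 4th row.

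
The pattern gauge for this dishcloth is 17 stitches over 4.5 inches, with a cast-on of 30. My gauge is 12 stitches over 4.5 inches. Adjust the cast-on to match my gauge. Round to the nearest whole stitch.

Scale factor = 12 / 17 = 0.706.
30 × 12 / 17 = 21.18 sts.
→ 21 sts.

21 stitches.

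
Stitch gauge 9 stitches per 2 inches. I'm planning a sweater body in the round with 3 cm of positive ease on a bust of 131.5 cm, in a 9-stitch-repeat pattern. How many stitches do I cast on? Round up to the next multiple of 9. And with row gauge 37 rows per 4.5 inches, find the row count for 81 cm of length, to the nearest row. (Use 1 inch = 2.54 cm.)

Cast on 243 stitches; work 262 rows.

Finished = 131.5 + 3 = 134.5 cm.
134.5 cm × 1/2.54 = 52.95 inches.
9/2 = 4.5 sts per in; 52.95 × 4.5 = 238.29 sts.
Next multiple of 9 → 243.
81 cm = 31.89 inches; × 8.222 = 262.20 → 262 rows.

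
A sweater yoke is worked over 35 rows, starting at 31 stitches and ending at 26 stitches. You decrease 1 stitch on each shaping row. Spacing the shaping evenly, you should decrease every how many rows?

Decrease every 7th row.

Stitches to remove: |26 − 31| = 5.
Shaping rows needed: 5 / 1 = 5.
35 rows / 5 = every 7 rows.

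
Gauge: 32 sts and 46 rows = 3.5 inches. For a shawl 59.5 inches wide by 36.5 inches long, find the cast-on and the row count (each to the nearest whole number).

Cast on 544 stitches and work 480 rows.

Stitch gauge = 32/3.5 = 9.143 sts/in; 59.5 × 9.143 = 544.00 → 544 sts.
Row gauge = 46/3.5 = 13.143 rows/in; 36.5 × 13.143 = 479.71 → 480 rows.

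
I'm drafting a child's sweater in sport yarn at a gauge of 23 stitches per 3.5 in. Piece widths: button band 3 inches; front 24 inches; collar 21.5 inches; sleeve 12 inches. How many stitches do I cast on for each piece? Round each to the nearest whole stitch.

button band 20; front 158; collar 141; sleeve 79.

Rate = 23/3.5 = 6.571 sts per in.
button band: 3 × 6.571 = 19.71 → 20.
front: 24 × 6.571 = 157.71 → 158.
collar: 21.5 × 6.571 = 141.29 → 141.
sleeve: 12 × 6.571 = 78.86 → 79.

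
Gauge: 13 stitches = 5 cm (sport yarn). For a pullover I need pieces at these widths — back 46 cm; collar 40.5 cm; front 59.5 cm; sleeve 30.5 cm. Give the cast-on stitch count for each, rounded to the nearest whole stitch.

Rate = 13/5 = 2.6 sts per cm.
back: 46 × 2.6 = 119.60 → 120.
collar: 40.5 × 2.6 = 105.30 → 105.
front: 59.5 × 2.6 = 154.70 → 155.
sleeve: 30.5 × 2.6 = 79.30 → 79.

back 120; collar 105; front 155; sleeve 79.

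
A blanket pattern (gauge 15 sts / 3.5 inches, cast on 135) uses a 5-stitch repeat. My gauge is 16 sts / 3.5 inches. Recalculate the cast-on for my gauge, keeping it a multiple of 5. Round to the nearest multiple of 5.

Cast on 145 stitches.

135 × 16 / 15 = 144.00.
Nearest multiple of 5: 145.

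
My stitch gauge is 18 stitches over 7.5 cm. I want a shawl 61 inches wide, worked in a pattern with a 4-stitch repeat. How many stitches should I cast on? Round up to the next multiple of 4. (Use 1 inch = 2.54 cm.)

61 in = 61 × 2.54 = 154.94 cm.
18 / 7.5 = 2.4 sts/cm.
154.94 × 2.4 = 371.86 sts.
→ 372.

372 stitches.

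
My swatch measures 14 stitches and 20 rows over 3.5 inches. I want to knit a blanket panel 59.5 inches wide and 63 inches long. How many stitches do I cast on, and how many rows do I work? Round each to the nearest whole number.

Cast on 238 stitches and work 360 rows.

Stitch gauge = 14/3.5 = 4 sts/in; 59.5 × 4 = 238.00 → 238 sts.
Row gauge = 20/3.5 = 5.714 rows/in; 63 × 5.714 = 360.00 → 360 rows.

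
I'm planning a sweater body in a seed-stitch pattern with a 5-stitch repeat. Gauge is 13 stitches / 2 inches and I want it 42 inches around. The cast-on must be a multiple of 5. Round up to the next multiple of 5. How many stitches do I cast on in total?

13 / 2 = 6.5 sts per inch.
42 × 6.5 = 273.00 sts.
Next multiple of 5: 275.

Cast on 275 stitches.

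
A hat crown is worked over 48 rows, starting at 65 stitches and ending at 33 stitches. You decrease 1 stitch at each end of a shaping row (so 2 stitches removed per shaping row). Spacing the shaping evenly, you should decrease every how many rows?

Stitches to remove: |33 − 65| = 32.
Shaping rows needed: 32 / 2 = 16.
48 rows / 16 = every 3 rows.

Decrease every 3rd row.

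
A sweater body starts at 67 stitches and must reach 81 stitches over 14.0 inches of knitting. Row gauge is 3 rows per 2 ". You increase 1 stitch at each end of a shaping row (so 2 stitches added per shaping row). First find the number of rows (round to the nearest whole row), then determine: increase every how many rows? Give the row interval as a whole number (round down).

Increase every 3rd row.

Rows = 14.0 × 1.5 = 21.0 → 21 rows.
Stitches to add: 14 → 7 shaping rows (at 2 st each).
21 / 7 = 3.00 → every 3 rows.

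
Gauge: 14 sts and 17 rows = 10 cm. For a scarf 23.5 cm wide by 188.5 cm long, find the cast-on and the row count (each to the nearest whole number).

Cast on 33 stitches and work 320 rows.

Stitch gauge = 14/10 = 1.4 sts/cm; 23.5 × 1.4 = 32.90 → 33 sts.
Row gauge = 17/10 = 1.7 rows/cm; 188.5 × 1.7 = 320.45 → 320 rows.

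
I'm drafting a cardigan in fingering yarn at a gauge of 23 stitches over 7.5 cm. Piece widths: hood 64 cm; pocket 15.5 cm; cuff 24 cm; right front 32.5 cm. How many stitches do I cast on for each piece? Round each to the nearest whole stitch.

Rate = 23/7.5 = 3.067 sts per cm.
hood: 64 × 3.067 = 196.27 → 196.
pocket: 15.5 × 3.067 = 47.53 → 48.
cuff: 24 × 3.067 = 73.60 → 74.
right front: 32.5 × 3.067 = 99.67 → 100.

hood 196; pocket 48; cuff 74; right front 100.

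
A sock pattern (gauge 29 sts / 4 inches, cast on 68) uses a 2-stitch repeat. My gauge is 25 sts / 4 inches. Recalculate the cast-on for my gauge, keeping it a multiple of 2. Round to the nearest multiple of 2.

68 × 25 / 29 = 58.62.
Nearest multiple of 2: 58.

58 stitches.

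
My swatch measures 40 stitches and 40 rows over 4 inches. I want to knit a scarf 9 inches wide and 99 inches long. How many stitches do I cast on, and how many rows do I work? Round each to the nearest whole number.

Cast on 90 stitches and work 990 rows.

Stitch gauge = 40/4 = 10 sts/in; 9 × 10 = 90.00 → 90 sts.
Row gauge = 40/4 = 10 rows/in; 99 × 10 = 990.00 → 990 rows.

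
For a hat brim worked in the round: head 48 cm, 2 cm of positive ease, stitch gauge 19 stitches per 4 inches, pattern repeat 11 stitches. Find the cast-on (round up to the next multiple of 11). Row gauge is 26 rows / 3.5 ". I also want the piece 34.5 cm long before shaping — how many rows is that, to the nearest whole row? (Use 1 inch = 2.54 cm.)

Finished = 48 + 2 = 50 cm.
50 cm × 1/2.54 = 19.69 inches.
19/4 = 4.75 sts per in; 19.69 × 4.75 = 93.50 sts.
Next multiple of 11 → 99.
34.5 cm = 13.58 inches; × 7.429 = 100.90 → 101 rows.

Cast on 99 stitches; work 101 rows.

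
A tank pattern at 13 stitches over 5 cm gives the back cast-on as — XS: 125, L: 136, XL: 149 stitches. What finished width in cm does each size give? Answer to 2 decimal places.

13/5 = 2.6 sts per cm.
XS: 125 / 2.6 = 48.077 → 48.08 cm.
L: 136 / 2.6 = 52.308 → 52.31 cm.
XL: 149 / 2.6 = 57.308 → 57.31 cm.

XS 48.08 cm; L 52.31 cm; XL 57.31 cm.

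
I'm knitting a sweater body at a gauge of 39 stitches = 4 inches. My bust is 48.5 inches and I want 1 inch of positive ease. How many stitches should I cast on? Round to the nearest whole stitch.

Finished = 48.5 + 1 = 49.5 in.
39 / 4 = 9.75 sts per inch.
49.50 × 9.75 = 482.62 sts.
→ 483 sts.

Cast on 483 stitches.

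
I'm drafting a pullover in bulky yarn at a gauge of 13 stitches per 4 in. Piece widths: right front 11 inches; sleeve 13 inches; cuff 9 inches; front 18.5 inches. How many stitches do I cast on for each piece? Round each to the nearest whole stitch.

right front 36; sleeve 42; cuff 29; front 60.

Rate = 13/4 = 3.25 sts per in.
right front: 11 × 3.25 = 35.75 → 36.
sleeve: 13 × 3.25 = 42.25 → 42.
cuff: 9 × 3.25 = 29.25 → 29.
front: 18.5 × 3.25 = 60.12 → 60.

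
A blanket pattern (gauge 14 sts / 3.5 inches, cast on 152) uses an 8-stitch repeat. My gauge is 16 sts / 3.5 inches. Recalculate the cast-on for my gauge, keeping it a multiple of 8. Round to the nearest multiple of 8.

176 stitches.

152 × 16 / 14 = 173.71.
Nearest multiple of 8: 176.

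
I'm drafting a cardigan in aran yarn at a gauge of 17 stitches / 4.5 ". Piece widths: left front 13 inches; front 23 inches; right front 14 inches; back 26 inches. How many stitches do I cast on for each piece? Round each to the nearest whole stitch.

left front 49; front 87; right front 53; back 98.

Rate = 17/4.5 = 3.778 sts per in.
left front: 13 × 3.778 = 49.11 → 49.
front: 23 × 3.778 = 86.89 → 87.
right front: 14 × 3.778 = 52.89 → 53.
back: 26 × 3.778 = 98.22 → 98.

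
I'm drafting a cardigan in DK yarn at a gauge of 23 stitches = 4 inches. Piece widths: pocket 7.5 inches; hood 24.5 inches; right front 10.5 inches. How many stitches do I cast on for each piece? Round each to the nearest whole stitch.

pocket 43; hood 141; right front 60.

Rate = 23/4 = 5.75 sts per in.
pocket: 7.5 × 5.75 = 43.12 → 43.
hood: 24.5 × 5.75 = 140.88 → 141.
right front: 10.5 × 5.75 = 60.38 → 60.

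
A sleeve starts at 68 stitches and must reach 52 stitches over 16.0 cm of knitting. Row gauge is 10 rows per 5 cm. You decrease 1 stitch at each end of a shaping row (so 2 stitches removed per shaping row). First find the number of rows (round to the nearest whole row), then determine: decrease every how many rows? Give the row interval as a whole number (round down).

Decrease every 4th row.

Rows = 16.0 × 2 = 32.0 → 32 rows.
Stitches to remove: 16 → 8 shaping rows (at 2 st each).
32 / 8 = 4.00 → every 4 rows.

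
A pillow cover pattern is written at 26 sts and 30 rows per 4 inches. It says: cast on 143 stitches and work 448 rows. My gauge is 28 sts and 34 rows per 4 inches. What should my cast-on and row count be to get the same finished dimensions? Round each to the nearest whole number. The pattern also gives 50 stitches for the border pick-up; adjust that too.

Stitches: 143 × 28/26 = 154.00 → 154.
Rows: 448 × 34/30 = 507.73 → 508.
border pick-up: 50 × 28/26 = 53.85 → 54.

Cast on 154 stitches; work 508 rows; border pick-up 54 stitches.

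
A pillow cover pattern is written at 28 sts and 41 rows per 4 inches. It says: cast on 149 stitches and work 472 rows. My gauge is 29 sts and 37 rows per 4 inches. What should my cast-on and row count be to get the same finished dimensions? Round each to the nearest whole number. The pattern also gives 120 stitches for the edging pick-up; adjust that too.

Cast on 154 stitches; work 426 rows; edging pick-up 124 stitches.

Stitches: 149 × 29/28 = 154.32 → 154.
Rows: 472 × 37/41 = 425.95 → 426.
edging pick-up: 120 × 29/28 = 124.29 → 124.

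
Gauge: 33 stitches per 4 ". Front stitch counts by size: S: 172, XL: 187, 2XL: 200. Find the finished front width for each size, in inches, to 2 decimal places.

33/4 = 8.25 sts per in.
S: 172 / 8.25 = 20.848 → 20.85 in.
XL: 187 / 8.25 = 22.667 → 22.67 in.
2XL: 200 / 8.25 = 24.242 → 24.24 in.

S 20.85 inches; XL 22.67 inches; 2XL 24.24 inches.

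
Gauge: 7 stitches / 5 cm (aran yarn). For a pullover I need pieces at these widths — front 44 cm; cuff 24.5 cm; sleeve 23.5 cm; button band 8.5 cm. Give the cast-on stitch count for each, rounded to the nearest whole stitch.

front 62; cuff 34; sleeve 33; button band 12.

Rate = 7/5 = 1.4 sts per cm.
front: 44 × 1.4 = 61.60 → 62.
cuff: 24.5 × 1.4 = 34.30 → 34.
sleeve: 23.5 × 1.4 = 32.90 → 33.
button band: 8.5 × 1.4 = 11.90 → 12.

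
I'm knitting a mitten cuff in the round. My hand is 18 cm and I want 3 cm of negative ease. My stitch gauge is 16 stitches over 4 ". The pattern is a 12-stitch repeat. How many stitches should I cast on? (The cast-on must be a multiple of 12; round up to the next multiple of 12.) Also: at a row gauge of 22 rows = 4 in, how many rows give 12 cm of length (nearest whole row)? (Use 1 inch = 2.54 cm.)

Finished = 18 − 3 = 15 cm.
15 cm × 1/2.54 = 5.91 inches.
16/4 = 4 sts per in; 5.91 × 4 = 23.62 sts.
Next multiple of 12 → 24.
12 cm = 4.72 inches; × 5.5 = 25.98 → 26 rows.

Cast on 24 stitches; work 26 rows.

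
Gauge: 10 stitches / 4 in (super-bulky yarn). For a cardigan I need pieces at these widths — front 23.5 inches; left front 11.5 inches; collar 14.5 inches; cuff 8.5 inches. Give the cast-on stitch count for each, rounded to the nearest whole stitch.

front 59; left front 29; collar 36; cuff 21.

Rate = 10/4 = 2.5 sts per in.
front: 23.5 × 2.5 = 58.75 → 59.
left front: 11.5 × 2.5 = 28.75 → 29.
collar: 14.5 × 2.5 = 36.25 → 36.
cuff: 8.5 × 2.5 = 21.25 → 21.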